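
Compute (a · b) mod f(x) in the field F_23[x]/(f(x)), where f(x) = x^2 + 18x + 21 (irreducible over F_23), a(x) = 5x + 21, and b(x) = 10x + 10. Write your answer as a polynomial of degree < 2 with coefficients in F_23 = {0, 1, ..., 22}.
a · b ≡ 4x + 11 (mod f(x))

Multiply in F_23[x]: a(x)·b(x) = (5x + 21)·(10x + 10) = 4x^2 + 7x + 3. This has degree ≥ 2, so divide by f(x) over F_23: 4x^2 + 7x + 3 = (4)·(x^2 + 18x + 21) + (4x + 11). Hence a·b ≡ 4x + 11 (mod f). (F_23[x]/(f) is a field with 23^2 = 529 elements since f is irreducible of degree 2.)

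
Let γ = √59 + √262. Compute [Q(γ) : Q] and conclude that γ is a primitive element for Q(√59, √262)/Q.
[Q(γ) : Q] = 4 (equivalently, Q(γ) = Q(√59, √262))

Obviously Q(γ) ⊆ Q(√59, √262), and [Q(√59, √262):Q] = 4 (since 59, 262 are distinct squarefree integers > 1 with 15458 not a perfect square). To show equality we compute the minimal polynomial of γ. From γ = √59 + √262: γ^2 = 59 + 2√(15458) + 262 = 321 + 2√(15458), so γ^2 - 321 = 2√(15458); squaring, (γ^2 - 321)^2 = 4·15458, i.e. γ^4 - 642γ^2 + 103041 - 61832 = 0, i.e. γ^4 - 642γ^2 + 41209 = 0. So γ is a root of x^4 - 642x^2 + 41209. This polynomial is irreducible over Q: it has no rational root (each ±√59 ± √262 is irrational), and any factorization into two quadratics over Q would force √(15458) ∈ Q (pairing opposite roots) or √59, √262 ∈ Q (other pairings), all impossible. Hence [Q(γ):Q] = 4 = [Q(√59, √262):Q], so Q(γ) = Q(√59, √262).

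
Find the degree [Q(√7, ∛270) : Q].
[Q(√7, ∛270) : Q] = 6

Let L = Q(√7, ∛270). Since Q(√7) ⊂ L and [Q(√7):Q] = 2, the tower law gives 2 | [L:Q]. Likewise Q(∛270) ⊂ L with [Q(∛270):Q] = 3 (because 270 is not a perfect cube), so 3 | [L:Q]. As gcd(2,3) = 1, [L:Q] is divisible by 6. Conversely L is generated over Q by √7 and ∛270, so [L:Q] ≤ 2·3 = 6. Therefore [Q(√7, ∛270) : Q] = 6.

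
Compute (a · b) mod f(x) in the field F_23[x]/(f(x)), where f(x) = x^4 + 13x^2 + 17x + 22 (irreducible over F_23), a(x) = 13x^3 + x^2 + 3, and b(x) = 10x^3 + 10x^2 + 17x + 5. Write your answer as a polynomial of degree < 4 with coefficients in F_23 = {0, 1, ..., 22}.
a · b ≡ 15x^3 + 8x^2 + 16x + 5 (mod f(x))

Multiply in F_23[x]: a(x)·b(x) = (13x^3 + x^2 + 3)·(10x^3 + 10x^2 + 17x + 5) = 15x^6 + 2x^5 + x^4 + 20x^3 + 12x^2 + 5x + 15. This has degree ≥ 4, so divide by f(x) over F_23: 15x^6 + 2x^5 + x^4 + 20x^3 + 12x^2 + 5x + 15 = (15x^2 + 2x + 13)·(x^4 + 13x^2 + 17x + 22) + (15x^3 + 8x^2 + 16x + 5). Hence a·b ≡ 15x^3 + 8x^2 + 16x + 5 (mod f). (F_23[x]/(f) is a field with 23^4 = 279841 elements since f is irreducible of degree 4.)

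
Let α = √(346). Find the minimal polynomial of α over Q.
m_α(x) = x^2 - 346

α satisfies α^2 - 346 = 0, so x^2 - 346 annihilates α. Since d = 346 is squarefree and ≠ 1, it is not a perfect square in Q, so x^2 - 346 has no rational root and is therefore irreducible over Q (a degree-2 polynomial over a field is irreducible iff it has no root). Hence m_α(x) = x^2 - 346.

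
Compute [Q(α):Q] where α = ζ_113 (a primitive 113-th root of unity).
[Q(α):Q] = 112

The minimal polynomial of ζ_113 over Q is the 113-th cyclotomic polynomial Φ_113(x), which is irreducible over Q and has degree φ(113) = 112. Hence [Q(α):Q] = φ(113) = 112.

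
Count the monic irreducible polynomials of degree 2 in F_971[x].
There are 470935 monic irreducible polynomials of degree 2 over F_971

Each element of F_{971^2} that lies in no proper subfield is a root of exactly one monic irreducible of degree 2 over F_971, and each such polynomial has 2 distinct roots in F_{971^2}. By Möbius inversion the count is N_971(2) = (1/2) Σ_{d|2} μ(2/d) · 971^d = (1/2)(μ(2)·971^1 + μ(1)·971^2) = 941870/2 = 470935.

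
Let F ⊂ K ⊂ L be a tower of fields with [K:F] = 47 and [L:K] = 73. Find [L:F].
[L:F] = 3431

The tower law says that for any tower of field extensions F ⊂ K ⊂ L with finite degrees, [L:F] = [L:K] · [K:F]. Here this gives [L:F] = 73 · 47 = 3431.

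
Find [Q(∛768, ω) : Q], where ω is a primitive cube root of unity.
[Q(∛768, ω) : Q] = 6

[Q(∛768):Q] = 3 (min poly x^3 - 768, irreducible since 768 is not a perfect cube). [Q(ω):Q] = 2 (min poly x^2 + x + 1). Since Q(∛768) ⊂ R and ω ∉ R, we have ω ∉ Q(∛768), so x^2 + x + 1 remains irreducible over Q(∛768) and [Q(∛768, ω) : Q(∛768)] = 2. By the tower law, [Q(∛768, ω) : Q] = 3 · 2 = 6. (In fact Q(∛768, ω) is the splitting field of x^3 - 768 over Q.)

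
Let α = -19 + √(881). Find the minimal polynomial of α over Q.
m_α(x) = x^2 + 38x - 520

From α + 19 = √(881), squaring gives (α + 19)^2 = 881, i.e. α^2 + 38α + 361 = 881, so α^2 + 38α - 520 = 0. The discriminant of x^2 + 38x - 520 is (38)^2 - 4·(-520) = 1444 + 2080 = 3524, and 4·(881) is not a perfect square in Q since 881 is squarefree and ≠ 1. Hence x^2 + 38x - 520 is irreducible over Q and is the minimal polynomial of α.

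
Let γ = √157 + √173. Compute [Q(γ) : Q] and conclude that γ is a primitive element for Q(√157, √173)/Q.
[Q(γ) : Q] = 4 (equivalently, Q(γ) = Q(√157, √173))

Obviously Q(γ) ⊆ Q(√157, √173), and [Q(√157, √173):Q] = 4 (since 157, 173 are distinct squarefree integers > 1 with 27161 not a perfect square). To show equality we compute the minimal polynomial of γ. From γ = √157 + √173: γ^2 = 157 + 2√(27161) + 173 = 330 + 2√(27161), so γ^2 - 330 = 2√(27161); squaring, (γ^2 - 330)^2 = 4·27161, i.e. γ^4 - 660γ^2 + 108900 - 108644 = 0, i.e. γ^4 - 660γ^2 + 256 = 0. So γ is a root of x^4 - 660x^2 + 256. This polynomial is irreducible over Q: it has no rational root (each ±√157 ± √173 is irrational), and any factorization into two quadratics over Q would force √(27161) ∈ Q (pairing opposite roots) or √157, √173 ∈ Q (other pairings), all impossible. Hence [Q(γ):Q] = 4 = [Q(√157, √173):Q], so Q(γ) = Q(√157, √173).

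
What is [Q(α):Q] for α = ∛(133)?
[Q(α):Q] = 3

The minimal polynomial of α is x^3 - 133, irreducible over Q since 133 is not a perfect cube (so x^3 - 133 has no rational root). Hence [Q(α):Q] = deg(m_α) = 3.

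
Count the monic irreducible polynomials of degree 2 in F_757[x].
There are 286146 monic irreducible polynomials of degree 2 over F_757

Each element of F_{757^2} that lies in no proper subfield is a root of exactly one monic irreducible of degree 2 over F_757, and each such polynomial has 2 distinct roots in F_{757^2}. By Möbius inversion the count is N_757(2) = (1/2) Σ_{d|2} μ(2/d) · 757^d = (1/2)(μ(2)·757^1 + μ(1)·757^2) = 572292/2 = 286146.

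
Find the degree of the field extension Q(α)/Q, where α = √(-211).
[Q(α):Q] = 2

[Q(α):Q] equals the degree of the minimal polynomial of α. Here α^2 = -211 and x^2 + 211 is irreducible (d = -211 is squarefree, ≠ 1, hence not a square), so deg(m_α) = 2. Thus [Q(α):Q] = 2.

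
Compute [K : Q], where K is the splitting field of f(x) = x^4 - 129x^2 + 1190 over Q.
[K : Q] = 4

Solving the quadratic in x^2: x^2 = (129 ± √(129^2 - 4·1190))/2 = (129 ± √11881)/2 = (129 ± 109)/2, giving x^2 = 10 or x^2 = 119. So f(x) = (x^2 - 10)(x^2 - 119) and the roots of f are ±√10, ±√119. Hence the splitting field is K = Q(√10, √119). Since 10 and 119 are distinct squarefree integers > 1, their product 1190 is not a perfect square, so √119 ∉ Q(√10). By the tower law [K:Q] = [Q(√10,√119):Q(√10)] · [Q(√10):Q] = 2 · 2 = 4.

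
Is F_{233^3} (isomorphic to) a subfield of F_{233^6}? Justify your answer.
Yes: F_{233^3} is a subfield of F_{233^6}

F_{p^m} embeds in F_{p^n} iff m | n (since F_{p^n} is the splitting field of x^(p^n) - x, and F_{p^m} ⊂ F_{p^n} forces p^n to be a power of p^m, i.e. m | n; conversely if m | n then every root of x^(p^m) - x is a root of x^(p^n) - x). Here 3 | 6 (since 6 = 2·3), so F_{233^3} is a subfield of F_{233^6}, and [F_{233^6} : F_{233^3}] = 6/3 = 2.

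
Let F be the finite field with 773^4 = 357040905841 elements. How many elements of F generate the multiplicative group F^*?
There are φ(357040905840) = 92513304576 primitive elements

F_q^* is cyclic of order q - 1 = 357040905840. A cyclic group of order m has exactly φ(m) generators. Here m = 357040905840 = 2^4 · 3^2 · 5 · 43 · 193 · 59753, so the number of primitive elements is φ(357040905840) = 92513304576.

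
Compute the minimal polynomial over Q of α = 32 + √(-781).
m_α(x) = x^2 - 64x + 1805

From α - 32 = √(-781), squaring gives (α - 32)^2 = -781, i.e. α^2 - 64α + 1024 = -781, so α^2 - 64α + 1805 = 0. The discriminant of x^2 - 64x + 1805 is (-64)^2 - 4·(1805) = 4096 - 7220 = -3124, and 4·(-781) is not a perfect square in Q since -781 is squarefree and ≠ 1. Hence x^2 - 64x + 1805 is irreducible over Q and is the minimal polynomial of α.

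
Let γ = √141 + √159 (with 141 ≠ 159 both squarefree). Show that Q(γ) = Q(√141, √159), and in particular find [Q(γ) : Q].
[Q(γ) : Q] = 4 (equivalently, Q(γ) = Q(√141, √159))

Obviously Q(γ) ⊆ Q(√141, √159), and [Q(√141, √159):Q] = 4 (since 141, 159 are distinct squarefree integers > 1 with 22419 not a perfect square). To show equality we compute the minimal polynomial of γ. From γ = √141 + √159: γ^2 = 141 + 2√(22419) + 159 = 300 + 2√(22419), so γ^2 - 300 = 2√(22419); squaring, (γ^2 - 300)^2 = 4·22419, i.e. γ^4 - 600γ^2 + 90000 - 89676 = 0, i.e. γ^4 - 600γ^2 + 324 = 0. So γ is a root of x^4 - 600x^2 + 324. This polynomial is irreducible over Q: it has no rational root (each ±√141 ± √159 is irrational), and any factorization into two quadratics over Q would force √(22419) ∈ Q (pairing opposite roots) or √141, √159 ∈ Q (other pairings), all impossible. Hence [Q(γ):Q] = 4 = [Q(√141, √159):Q], so Q(γ) = Q(√141, √159).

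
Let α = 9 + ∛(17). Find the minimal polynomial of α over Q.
m_α(x) = x^3 - 27x^2 + 243x - 746

Set β = α - 9 = ∛(17), so β^3 = 17. Then (α - 9)^3 - 17 = 0, i.e. α is a root of g(x) = (x - 9)^3 - 17 = x^3 - 27x^2 + 243x - 746. Since g(x) = h(x - 9) where h(x) = x^3 - 17, and h is irreducible over Q (because 17 is not a perfect cube, so h has no rational root, and a monic cubic with no rational root is irreducible), g is also irreducible (irreducibility is preserved under the substitution x → x - 9). Hence m_α(x) = x^3 - 27x^2 + 243x - 746.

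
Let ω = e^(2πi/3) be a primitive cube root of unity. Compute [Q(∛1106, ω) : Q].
[Q(∛1106, ω) : Q] = 6

[Q(∛1106):Q] = 3 (min poly x^3 - 1106, irreducible since 1106 is not a perfect cube). [Q(ω):Q] = 2 (min poly x^2 + x + 1). Since Q(∛1106) ⊂ R and ω ∉ R, we have ω ∉ Q(∛1106), so x^2 + x + 1 remains irreducible over Q(∛1106) and [Q(∛1106, ω) : Q(∛1106)] = 2. By the tower law, [Q(∛1106, ω) : Q] = 3 · 2 = 6. (In fact Q(∛1106, ω) is the splitting field of x^3 - 1106 over Q.)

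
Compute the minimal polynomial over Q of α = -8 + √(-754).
m_α(x) = x^2 + 16x + 818

From α + 8 = √(-754), squaring gives (α + 8)^2 = -754, i.e. α^2 + 16α + 64 = -754, so α^2 + 16α + 818 = 0. The discriminant of x^2 + 16x + 818 is (16)^2 - 4·(818) = 256 - 3272 = -3016, and 4·(-754) is not a perfect square in Q since -754 is squarefree and ≠ 1. Hence x^2 + 16x + 818 is irreducible over Q and is the minimal polynomial of α.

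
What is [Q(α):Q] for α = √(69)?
[Q(α):Q] = 2

[Q(α):Q] equals the degree of the minimal polynomial of α. Here α^2 = 69 and x^2 - 69 is irreducible (d = 69 is squarefree, ≠ 1, hence not a square), so deg(m_α) = 2. Thus [Q(α):Q] = 2.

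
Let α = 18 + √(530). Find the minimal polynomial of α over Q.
m_α(x) = x^2 - 36x - 206

From α - 18 = √(530), squaring gives (α - 18)^2 = 530, i.e. α^2 - 36α + 324 = 530, so α^2 - 36α - 206 = 0. The discriminant of x^2 - 36x - 206 is (-36)^2 - 4·(-206) = 1296 + 824 = 2120, and 4·(530) is not a perfect square in Q since 530 is squarefree and ≠ 1. Hence x^2 - 36x - 206 is irreducible over Q and is the minimal polynomial of α.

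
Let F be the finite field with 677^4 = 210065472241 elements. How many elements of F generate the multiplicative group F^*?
There are φ(210065472240) = 51249709056 primitive elements

F_q^* is cyclic of order q - 1 = 210065472240. A cyclic group of order m has exactly φ(m) generators. Here m = 210065472240 = 2^4 · 3 · 5 · 13^2 · 113 · 45833, so the number of primitive elements is φ(210065472240) = 51249709056.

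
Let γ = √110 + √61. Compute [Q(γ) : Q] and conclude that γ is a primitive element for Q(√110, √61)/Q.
[Q(γ) : Q] = 4 (equivalently, Q(γ) = Q(√110, √61))

Obviously Q(γ) ⊆ Q(√110, √61), and [Q(√110, √61):Q] = 4 (since 110, 61 are distinct squarefree integers > 1 with 6710 not a perfect square). To show equality we compute the minimal polynomial of γ. From γ = √110 + √61: γ^2 = 110 + 2√(6710) + 61 = 171 + 2√(6710), so γ^2 - 171 = 2√(6710); squaring, (γ^2 - 171)^2 = 4·6710, i.e. γ^4 - 342γ^2 + 29241 - 26840 = 0, i.e. γ^4 - 342γ^2 + 2401 = 0. So γ is a root of x^4 - 342x^2 + 2401. This polynomial is irreducible over Q: it has no rational root (each ±√110 ± √61 is irrational), and any factorization into two quadratics over Q would force √(6710) ∈ Q (pairing opposite roots) or √110, √61 ∈ Q (other pairings), all impossible. Hence [Q(γ):Q] = 4 = [Q(√110, √61):Q], so Q(γ) = Q(√110, √61).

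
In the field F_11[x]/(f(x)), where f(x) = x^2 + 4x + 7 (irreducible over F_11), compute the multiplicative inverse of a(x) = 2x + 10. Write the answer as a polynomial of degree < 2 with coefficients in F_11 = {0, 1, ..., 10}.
a(x)^(-1) ≡ 5x + 6 (mod f(x))

Since f is irreducible over F_11, F_11[x]/(f) is a field and a(x) ≠ 0 has an inverse. Apply the extended Euclidean algorithm to f(x) and a(x) in F_11[x]: f(x) = (6x + 5)·a(x) + (1). The last nonzero remainder is the constant 1 = gcd(f, a) in F_11. Back-substituting through the division chain expresses 1 = s(x)·a(x) + t(x)·f(x) with s(x) ≡ 5x + 6 (mod f), so a(x)^(-1) ≡ s(x) = 5x + 6 (mod f). Check: (2x + 10)·(5x + 6) = 10x^2 + 7x + 5 ≡ 1 (mod x^2 + 4x + 7).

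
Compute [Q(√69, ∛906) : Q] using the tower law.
[Q(√69, ∛906) : Q] = 6

Let L = Q(√69, ∛906). Since Q(√69) ⊂ L and [Q(√69):Q] = 2, the tower law gives 2 | [L:Q]. Likewise Q(∛906) ⊂ L with [Q(∛906):Q] = 3 (because 906 is not a perfect cube), so 3 | [L:Q]. As gcd(2,3) = 1, [L:Q] is divisible by 6. Conversely L is generated over Q by √69 and ∛906, so [L:Q] ≤ 2·3 = 6. Therefore [Q(√69, ∛906) : Q] = 6.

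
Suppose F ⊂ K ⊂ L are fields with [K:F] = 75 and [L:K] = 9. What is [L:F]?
[L:F] = 675

The tower law says that for any tower of field extensions F ⊂ K ⊂ L with finite degrees, [L:F] = [L:K] · [K:F]. Here this gives [L:F] = 9 · 75 = 675.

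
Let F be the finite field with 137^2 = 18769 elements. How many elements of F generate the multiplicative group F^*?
There are φ(18768) = 5632 primitive elements

F_q^* is cyclic of order q - 1 = 18768. A cyclic group of order m has exactly φ(m) generators. Here m = 18768 = 2^4 · 3 · 17 · 23, so the number of primitive elements is φ(18768) = 5632.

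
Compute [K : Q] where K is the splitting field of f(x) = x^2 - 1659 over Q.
[K : Q] = 2

f(x) = x^2 - 1659 factors as (x - √1659)(x + √1659). The splitting field is K = Q(√1659). Since 1659 is squarefree and > 1, it is not a perfect square, so x^2 - 1659 is irreducible over Q and [Q(√1659) : Q] = 2. Hence [K : Q] = 2.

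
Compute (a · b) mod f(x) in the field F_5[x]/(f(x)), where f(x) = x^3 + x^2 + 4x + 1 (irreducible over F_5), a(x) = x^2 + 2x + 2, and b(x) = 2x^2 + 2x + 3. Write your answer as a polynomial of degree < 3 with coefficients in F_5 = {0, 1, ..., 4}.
a · b ≡ 4x^2 + 2x + 2 (mod f(x))

Multiply in F_5[x]: a(x)·b(x) = (x^2 + 2x + 2)·(2x^2 + 2x + 3) = 2x^4 + x^3 + x^2 + 1. This has degree ≥ 3, so divide by f(x) over F_5: 2x^4 + x^3 + x^2 + 1 = (2x + 4)·(x^3 + x^2 + 4x + 1) + (4x^2 + 2x + 2). Hence a·b ≡ 4x^2 + 2x + 2 (mod f). (F_5[x]/(f) is a field with 5^3 = 125 elements since f is irreducible of degree 3.)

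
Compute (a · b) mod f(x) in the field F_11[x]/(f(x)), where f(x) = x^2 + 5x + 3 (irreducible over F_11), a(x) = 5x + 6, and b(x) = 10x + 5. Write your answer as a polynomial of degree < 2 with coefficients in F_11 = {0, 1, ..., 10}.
a · b ≡ 1 (mod f(x))

Multiply in F_11[x]: a(x)·b(x) = (5x + 6)·(10x + 5) = 6x^2 + 8x + 8. This has degree ≥ 2, so divide by f(x) over F_11: 6x^2 + 8x + 8 = (6)·(x^2 + 5x + 3) + (1). Hence a·b ≡ 1 (mod f). (F_11[x]/(f) is a field with 11^2 = 121 elements since f is irreducible of degree 2.)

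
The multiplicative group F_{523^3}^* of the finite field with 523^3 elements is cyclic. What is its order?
|F_{523^3}^*| = 143055666

F_{523^3} has 523^3 = 143055667 elements; its multiplicative group consists of all nonzero elements, so |F_{523^3}^*| = 143055667 - 1 = 143055666. (It is cyclic since any finite subgroup of the multiplicative group of a field is cyclic.)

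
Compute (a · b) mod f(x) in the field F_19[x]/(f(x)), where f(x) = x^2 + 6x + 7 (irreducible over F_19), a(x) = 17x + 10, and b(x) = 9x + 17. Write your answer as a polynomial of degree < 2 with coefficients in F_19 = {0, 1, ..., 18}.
a · b ≡ 12x + 11 (mod f(x))

Multiply in F_19[x]: a(x)·b(x) = (17x + 10)·(9x + 17) = x^2 + 18x + 18. This has degree ≥ 2, so divide by f(x) over F_19: x^2 + 18x + 18 = (1)·(x^2 + 6x + 7) + (12x + 11). Hence a·b ≡ 12x + 11 (mod f). (F_19[x]/(f) is a field with 19^2 = 361 elements since f is irreducible of degree 2.)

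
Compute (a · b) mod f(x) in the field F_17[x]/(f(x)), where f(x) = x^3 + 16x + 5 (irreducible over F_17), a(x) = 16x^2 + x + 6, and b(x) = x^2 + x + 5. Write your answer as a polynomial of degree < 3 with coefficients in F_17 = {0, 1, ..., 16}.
a · b ≡ x^2 + 16x + 13 (mod f(x))

Multiply in F_17[x]: a(x)·b(x) = (16x^2 + x + 6)·(x^2 + x + 5) = 16x^4 + 2x^2 + 11x + 13. This has degree ≥ 3, so divide by f(x) over F_17: 16x^4 + 2x^2 + 11x + 13 = (16x)·(x^3 + 16x + 5) + (x^2 + 16x + 13). Hence a·b ≡ x^2 + 16x + 13 (mod f). (F_17[x]/(f) is a field with 17^3 = 4913 elements since f is irreducible of degree 3.)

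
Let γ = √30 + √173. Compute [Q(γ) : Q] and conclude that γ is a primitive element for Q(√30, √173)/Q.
[Q(γ) : Q] = 4 (equivalently, Q(γ) = Q(√30, √173))

Obviously Q(γ) ⊆ Q(√30, √173), and [Q(√30, √173):Q] = 4 (since 30, 173 are distinct squarefree integers > 1 with 5190 not a perfect square). To show equality we compute the minimal polynomial of γ. From γ = √30 + √173: γ^2 = 30 + 2√(5190) + 173 = 203 + 2√(5190), so γ^2 - 203 = 2√(5190); squaring, (γ^2 - 203)^2 = 4·5190, i.e. γ^4 - 406γ^2 + 41209 - 20760 = 0, i.e. γ^4 - 406γ^2 + 20449 = 0. So γ is a root of x^4 - 406x^2 + 20449. This polynomial is irreducible over Q: it has no rational root (each ±√30 ± √173 is irrational), and any factorization into two quadratics over Q would force √(5190) ∈ Q (pairing opposite roots) or √30, √173 ∈ Q (other pairings), all impossible. Hence [Q(γ):Q] = 4 = [Q(√30, √173):Q], so Q(γ) = Q(√30, √173).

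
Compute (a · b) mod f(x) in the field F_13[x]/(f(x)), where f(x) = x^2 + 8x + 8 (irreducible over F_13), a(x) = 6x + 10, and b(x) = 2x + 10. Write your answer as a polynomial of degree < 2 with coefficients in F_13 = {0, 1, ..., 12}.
a · b ≡ 10x + 4 (mod f(x))

Multiply in F_13[x]: a(x)·b(x) = (6x + 10)·(2x + 10) = 12x^2 + 2x + 9. This has degree ≥ 2, so divide by f(x) over F_13: 12x^2 + 2x + 9 = (12)·(x^2 + 8x + 8) + (10x + 4). Hence a·b ≡ 10x + 4 (mod f). (F_13[x]/(f) is a field with 13^2 = 169 elements since f is irreducible of degree 2.)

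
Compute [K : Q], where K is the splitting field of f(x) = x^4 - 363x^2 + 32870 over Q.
[K : Q] = 4

Solving the quadratic in x^2: x^2 = (363 ± √(363^2 - 4·32870))/2 = (363 ± √289)/2 = (363 ± 17)/2, giving x^2 = 190 or x^2 = 173. So f(x) = (x^2 - 190)(x^2 - 173) and the roots of f are ±√190, ±√173. Hence the splitting field is K = Q(√190, √173). Since 190 and 173 are distinct squarefree integers > 1, their product 32870 is not a perfect square, so √173 ∉ Q(√190). By the tower law [K:Q] = [Q(√190,√173):Q(√190)] · [Q(√190):Q] = 2 · 2 = 4.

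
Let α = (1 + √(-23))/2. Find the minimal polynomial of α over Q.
m_α(x) = x^2 - x + 6

From 2α - 1 = √(-23), squaring gives (2α - 1)^2 = -23, i.e. 4α^2 - 4α + 1 = -23, so α^2 - α + (1 + 23)/4 = 0. Since -23 ≡ 1 (mod 4), (1 + 23)/4 = 6 ∈ Z. The polynomial x^2 - x + 6 has discriminant 1 - 4·(6) = -23, which is not a perfect square in Q (d = -23 is squarefree and ≠ 1), so x^2 - x + 6 is irreducible over Q. It is the minimal polynomial of α.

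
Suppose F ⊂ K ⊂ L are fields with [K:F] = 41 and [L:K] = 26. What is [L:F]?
[L:F] = 1066

The tower law says that for any tower of field extensions F ⊂ K ⊂ L with finite degrees, [L:F] = [L:K] · [K:F]. Here this gives [L:F] = 26 · 41 = 1066.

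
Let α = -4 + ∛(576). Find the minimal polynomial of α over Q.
m_α(x) = x^3 + 12x^2 + 48x - 512

Set β = α + 4 = ∛(576), so β^3 = 576. Then (α + 4)^3 - 576 = 0, i.e. α is a root of g(x) = (x + 4)^3 - 576 = x^3 + 12x^2 + 48x - 512. Since g(x) = h(x + 4) where h(x) = x^3 - 576, and h is irreducible over Q (because 576 is not a perfect cube, so h has no rational root, and a monic cubic with no rational root is irreducible), g is also irreducible (irreducibility is preserved under the substitution x → x + 4). Hence m_α(x) = x^3 + 12x^2 + 48x - 512.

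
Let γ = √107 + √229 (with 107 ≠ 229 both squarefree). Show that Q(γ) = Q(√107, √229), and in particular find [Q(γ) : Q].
[Q(γ) : Q] = 4 (equivalently, Q(γ) = Q(√107, √229))

Obviously Q(γ) ⊆ Q(√107, √229), and [Q(√107, √229):Q] = 4 (since 107, 229 are distinct squarefree integers > 1 with 24503 not a perfect square). To show equality we compute the minimal polynomial of γ. From γ = √107 + √229: γ^2 = 107 + 2√(24503) + 229 = 336 + 2√(24503), so γ^2 - 336 = 2√(24503); squaring, (γ^2 - 336)^2 = 4·24503, i.e. γ^4 - 672γ^2 + 112896 - 98012 = 0, i.e. γ^4 - 672γ^2 + 14884 = 0. So γ is a root of x^4 - 672x^2 + 14884. This polynomial is irreducible over Q: it has no rational root (each ±√107 ± √229 is irrational), and any factorization into two quadratics over Q would force √(24503) ∈ Q (pairing opposite roots) or √107, √229 ∈ Q (other pairings), all impossible. Hence [Q(γ):Q] = 4 = [Q(√107, √229):Q], so Q(γ) = Q(√107, √229).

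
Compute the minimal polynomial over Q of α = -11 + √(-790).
m_α(x) = x^2 + 22x + 911

From α + 11 = √(-790), squaring gives (α + 11)^2 = -790, i.e. α^2 + 22α + 121 = -790, so α^2 + 22α + 911 = 0. The discriminant of x^2 + 22x + 911 is (22)^2 - 4·(911) = 484 - 3644 = -3160, and 4·(-790) is not a perfect square in Q since -790 is squarefree and ≠ 1. Hence x^2 + 22x + 911 is irreducible over Q and is the minimal polynomial of α.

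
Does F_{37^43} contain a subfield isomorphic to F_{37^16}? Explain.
No: F_{37^16} is not a subfield of F_{37^43}

F_{p^m} embeds in F_{p^n} iff m | n. Here 16 ∤ 43 (since 43 = 2·16 + 11 with remainder 11 ≠ 0), so F_{37^16} is not a subfield of F_{37^43}. Equivalently: if it were, the tower law would give 16 = [F_{37^16}:F_37] dividing [F_{37^43}:F_37] = 43, contradiction.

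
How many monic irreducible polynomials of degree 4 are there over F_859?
There are 136116908070 monic irreducible polynomials of degree 4 over F_859

Each element of F_{859^4} that lies in no proper subfield is a root of exactly one monic irreducible of degree 4 over F_859, and each such polynomial has 4 distinct roots in F_{859^4}. By Möbius inversion the count is N_859(4) = (1/4) Σ_{d|4} μ(4/d) · 859^d = (1/4)(μ(4)·859^1 + μ(2)·859^2 + μ(1)·859^4) = 544467632280/4 = 136116908070.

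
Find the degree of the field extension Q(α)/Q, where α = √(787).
[Q(α):Q] = 2

[Q(α):Q] equals the degree of the minimal polynomial of α. Here α^2 = 787 and x^2 - 787 is irreducible (d = 787 is squarefree, ≠ 1, hence not a square), so deg(m_α) = 2. Thus [Q(α):Q] = 2.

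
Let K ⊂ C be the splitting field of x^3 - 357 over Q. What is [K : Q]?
[K : Q] = 6

The roots of x^3 - 357 are ∛357, ω∛357, ω^2∛357 where ω = e^(2πi/3) is a primitive cube root of unity, so K = Q(∛357, ω). Now [Q(∛357):Q] = 3 (since 357 is not a perfect cube, x^3 - 357 is irreducible) and [Q(ω):Q] = 2. Both 2 and 3 divide [K:Q], and [K:Q] ≤ 3·2 = 6, so [K:Q] = 6. (Equivalently: Q(∛357) ⊂ R but ω ∉ R, so [K : Q(∛357)] = 2.)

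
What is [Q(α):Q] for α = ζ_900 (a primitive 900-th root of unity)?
[Q(α):Q] = 240

The minimal polynomial of ζ_900 over Q is the 900-th cyclotomic polynomial Φ_900(x), which is irreducible over Q and has degree φ(900) = 240. Hence [Q(α):Q] = φ(900) = 240.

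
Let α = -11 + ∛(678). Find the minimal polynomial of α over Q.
m_α(x) = x^3 + 33x^2 + 363x + 653

Set β = α + 11 = ∛(678), so β^3 = 678. Then (α + 11)^3 - 678 = 0, i.e. α is a root of g(x) = (x + 11)^3 - 678 = x^3 + 33x^2 + 363x + 653. Since g(x) = h(x + 11) where h(x) = x^3 - 678, and h is irreducible over Q (because 678 is not a perfect cube, so h has no rational root, and a monic cubic with no rational root is irreducible), g is also irreducible (irreducibility is preserved under the substitution x → x + 11). Hence m_α(x) = x^3 + 33x^2 + 363x + 653.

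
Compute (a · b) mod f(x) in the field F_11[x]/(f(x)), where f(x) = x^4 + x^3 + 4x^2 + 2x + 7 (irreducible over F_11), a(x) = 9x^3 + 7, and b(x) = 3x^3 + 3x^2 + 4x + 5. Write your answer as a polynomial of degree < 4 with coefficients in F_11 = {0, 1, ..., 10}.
a · b ≡ 7x^3 + 10x^2 + 7x (mod f(x))

Multiply in F_11[x]: a(x)·b(x) = (9x^3 + 7)·(3x^3 + 3x^2 + 4x + 5) = 5x^6 + 5x^5 + 3x^4 + 10x^2 + 6x + 2. This has degree ≥ 4, so divide by f(x) over F_11: 5x^6 + 5x^5 + 3x^4 + 10x^2 + 6x + 2 = (5x^2 + 5)·(x^4 + x^3 + 4x^2 + 2x + 7) + (7x^3 + 10x^2 + 7x). Hence a·b ≡ 7x^3 + 10x^2 + 7x (mod f). (F_11[x]/(f) is a field with 11^4 = 14641 elements since f is irreducible of degree 4.)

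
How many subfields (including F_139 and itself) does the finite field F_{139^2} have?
F_{139^2} has 2 subfields

The subfields of F_{p^n} are exactly the fields F_{p^d} for d | n (each is the fixed field of the unique index-d subgroup of Gal(F_{p^n}/F_p) ≅ Z/nZ). The divisors of n = 2 are {1, 2}, giving 2 subfields: F_{139^1}, F_{139^2}.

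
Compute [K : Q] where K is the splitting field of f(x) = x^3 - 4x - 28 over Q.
[K : Q] = 6

By the rational root test, any rational root of the monic integer polynomial f(x) = x^3 - 4x - 28 must be an integer dividing the constant term -28, i.e. one of ±{1, 2, 4, 7, 14, 28}. Evaluating: f(1) = -31, f(-1) = -25, f(2) = -28, f(-2) = -28, f(4) = 20, f(-4) = -76, f(7) = 287, f(-7) = -343, f(14) = 2660, f(-14) = -2716, f(28) = 21812, f(-28) = -21868; none is 0, so f has no rational root and is therefore irreducible over Q (a cubic with no linear factor over a field is irreducible). For an irreducible cubic, the Galois group is A_3 or S_3 according as the discriminant disc(f) = -4a^3 - 27b^2 = -4·(-4)^3 - 27·(-28)^2 = -20912 is or is not a square in Q. Here disc(f) = -20912 is not a perfect square in Q, so the Galois group of f over Q is not contained in A_3 and must be all of S_3. The splitting field has degree |S_3| = 6 over Q, so [K : Q] = 6.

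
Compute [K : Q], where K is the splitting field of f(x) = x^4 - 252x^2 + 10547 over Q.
[K : Q] = 4

Solving the quadratic in x^2: x^2 = (252 ± √(252^2 - 4·10547))/2 = (252 ± √21316)/2 = (252 ± 146)/2, giving x^2 = 199 or x^2 = 53. So f(x) = (x^2 - 199)(x^2 - 53) and the roots of f are ±√199, ±√53. Hence the splitting field is K = Q(√199, √53). Since 199 and 53 are distinct squarefree integers > 1, their product 10547 is not a perfect square, so √53 ∉ Q(√199). By the tower law [K:Q] = [Q(√199,√53):Q(√199)] · [Q(√199):Q] = 2 · 2 = 4.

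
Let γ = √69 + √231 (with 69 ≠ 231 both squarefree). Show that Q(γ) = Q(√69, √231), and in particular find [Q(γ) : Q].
[Q(γ) : Q] = 4 (equivalently, Q(γ) = Q(√69, √231))

Obviously Q(γ) ⊆ Q(√69, √231), and [Q(√69, √231):Q] = 4 (since 69, 231 are distinct squarefree integers > 1 with 15939 not a perfect square). To show equality we compute the minimal polynomial of γ. From γ = √69 + √231: γ^2 = 69 + 2√(15939) + 231 = 300 + 2√(15939), so γ^2 - 300 = 2√(15939); squaring, (γ^2 - 300)^2 = 4·15939, i.e. γ^4 - 600γ^2 + 90000 - 63756 = 0, i.e. γ^4 - 600γ^2 + 26244 = 0. So γ is a root of x^4 - 600x^2 + 26244. This polynomial is irreducible over Q: it has no rational root (each ±√69 ± √231 is irrational), and any factorization into two quadratics over Q would force √(15939) ∈ Q (pairing opposite roots) or √69, √231 ∈ Q (other pairings), all impossible. Hence [Q(γ):Q] = 4 = [Q(√69, √231):Q], so Q(γ) = Q(√69, √231).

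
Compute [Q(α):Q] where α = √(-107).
[Q(α):Q] = 2

[Q(α):Q] equals the degree of the minimal polynomial of α. Here α^2 = -107 and x^2 + 107 is irreducible (d = -107 is squarefree, ≠ 1, hence not a square), so deg(m_α) = 2. Thus [Q(α):Q] = 2.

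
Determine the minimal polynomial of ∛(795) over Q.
m_α(x) = x^3 - 795

α satisfies α^3 = 795, so x^3 - 795 annihilates α. By the rational root test, a rational root p/q (in lowest terms) of x^3 - 795 would satisfy p^3 = 795 q^3, forcing q = 1 and p^3 = 795; but 795 is not a perfect cube, contradiction. A monic cubic over Q with no rational root is irreducible (any nontrivial factorization would include a linear factor). Hence x^3 - 795 is the minimal polynomial of α, and in particular [Q(α):Q] = 3.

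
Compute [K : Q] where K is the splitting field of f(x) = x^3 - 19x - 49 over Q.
[K : Q] = 6

By the rational root test, any rational root of the monic integer polynomial f(x) = x^3 - 19x - 49 must be an integer dividing the constant term -49, i.e. one of ±{1, 7, 49}. Evaluating: f(1) = -67, f(-1) = -31, f(7) = 161, f(-7) = -259, f(49) = 116669, f(-49) = -116767; none is 0, so f has no rational root and is therefore irreducible over Q (a cubic with no linear factor over a field is irreducible). For an irreducible cubic, the Galois group is A_3 or S_3 according as the discriminant disc(f) = -4a^3 - 27b^2 = -4·(-19)^3 - 27·(-49)^2 = -37391 is or is not a square in Q. Here disc(f) = -37391 is not a perfect square in Q, so the Galois group of f over Q is not contained in A_3 and must be all of S_3. The splitting field has degree |S_3| = 6 over Q, so [K : Q] = 6.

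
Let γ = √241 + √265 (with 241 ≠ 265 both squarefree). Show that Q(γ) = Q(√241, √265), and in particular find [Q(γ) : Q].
[Q(γ) : Q] = 4 (equivalently, Q(γ) = Q(√241, √265))

Obviously Q(γ) ⊆ Q(√241, √265), and [Q(√241, √265):Q] = 4 (since 241, 265 are distinct squarefree integers > 1 with 63865 not a perfect square). To show equality we compute the minimal polynomial of γ. From γ = √241 + √265: γ^2 = 241 + 2√(63865) + 265 = 506 + 2√(63865), so γ^2 - 506 = 2√(63865); squaring, (γ^2 - 506)^2 = 4·63865, i.e. γ^4 - 1012γ^2 + 256036 - 255460 = 0, i.e. γ^4 - 1012γ^2 + 576 = 0. So γ is a root of x^4 - 1012x^2 + 576. This polynomial is irreducible over Q: it has no rational root (each ±√241 ± √265 is irrational), and any factorization into two quadratics over Q would force √(63865) ∈ Q (pairing opposite roots) or √241, √265 ∈ Q (other pairings), all impossible. Hence [Q(γ):Q] = 4 = [Q(√241, √265):Q], so Q(γ) = Q(√241, √265).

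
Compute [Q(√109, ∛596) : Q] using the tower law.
[Q(√109, ∛596) : Q] = 6

Let L = Q(√109, ∛596). Since Q(√109) ⊂ L and [Q(√109):Q] = 2, the tower law gives 2 | [L:Q]. Likewise Q(∛596) ⊂ L with [Q(∛596):Q] = 3 (because 596 is not a perfect cube), so 3 | [L:Q]. As gcd(2,3) = 1, [L:Q] is divisible by 6. Conversely L is generated over Q by √109 and ∛596, so [L:Q] ≤ 2·3 = 6. Therefore [Q(√109, ∛596) : Q] = 6.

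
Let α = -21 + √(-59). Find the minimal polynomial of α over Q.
m_α(x) = x^2 + 42x + 500

From α + 21 = √(-59), squaring gives (α + 21)^2 = -59, i.e. α^2 + 42α + 441 = -59, so α^2 + 42α + 500 = 0. The discriminant of x^2 + 42x + 500 is (42)^2 - 4·(500) = 1764 - 2000 = -236, and 4·(-59) is not a perfect square in Q since -59 is squarefree and ≠ 1. Hence x^2 + 42x + 500 is irreducible over Q and is the minimal polynomial of α.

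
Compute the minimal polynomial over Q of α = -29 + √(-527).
m_α(x) = x^2 + 58x + 1368

From α + 29 = √(-527), squaring gives (α + 29)^2 = -527, i.e. α^2 + 58α + 841 = -527, so α^2 + 58α + 1368 = 0. The discriminant of x^2 + 58x + 1368 is (58)^2 - 4·(1368) = 3364 - 5472 = -2108, and 4·(-527) is not a perfect square in Q since -527 is squarefree and ≠ 1. Hence x^2 + 58x + 1368 is irreducible over Q and is the minimal polynomial of α.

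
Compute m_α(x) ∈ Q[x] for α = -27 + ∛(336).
m_α(x) = x^3 + 81x^2 + 2187x + 19347

Set β = α + 27 = ∛(336), so β^3 = 336. Then (α + 27)^3 - 336 = 0, i.e. α is a root of g(x) = (x + 27)^3 - 336 = x^3 + 81x^2 + 2187x + 19347. Since g(x) = h(x + 27) where h(x) = x^3 - 336, and h is irreducible over Q (because 336 is not a perfect cube, so h has no rational root, and a monic cubic with no rational root is irreducible), g is also irreducible (irreducibility is preserved under the substitution x → x + 27). Hence m_α(x) = x^3 + 81x^2 + 2187x + 19347.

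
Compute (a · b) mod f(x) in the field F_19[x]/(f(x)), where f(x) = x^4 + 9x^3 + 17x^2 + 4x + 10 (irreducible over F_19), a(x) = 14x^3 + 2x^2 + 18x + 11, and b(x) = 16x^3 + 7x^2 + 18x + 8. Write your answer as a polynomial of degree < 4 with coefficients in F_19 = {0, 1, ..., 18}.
a · b ≡ x^3 + 6x^2 + 4x + 11 (mod f(x))

Multiply in F_19[x]: a(x)·b(x) = (14x^3 + 2x^2 + 18x + 11)·(16x^3 + 7x^2 + 18x + 8) = 15x^6 + 16x^5 + 3x^4 + 13x^3 + 18x^2 + 12. This has degree ≥ 4, so divide by f(x) over F_19: 15x^6 + 16x^5 + 3x^4 + 13x^3 + 18x^2 + 12 = (15x^2 + 14x + 2)·(x^4 + 9x^3 + 17x^2 + 4x + 10) + (x^3 + 6x^2 + 4x + 11). Hence a·b ≡ x^3 + 6x^2 + 4x + 11 (mod f). (F_19[x]/(f) is a field with 19^4 = 130321 elements since f is irreducible of degree 4.)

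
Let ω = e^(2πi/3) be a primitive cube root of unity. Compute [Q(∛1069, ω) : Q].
[Q(∛1069, ω) : Q] = 6

[Q(∛1069):Q] = 3 (min poly x^3 - 1069, irreducible since 1069 is not a perfect cube). [Q(ω):Q] = 2 (min poly x^2 + x + 1). Since Q(∛1069) ⊂ R and ω ∉ R, we have ω ∉ Q(∛1069), so x^2 + x + 1 remains irreducible over Q(∛1069) and [Q(∛1069, ω) : Q(∛1069)] = 2. By the tower law, [Q(∛1069, ω) : Q] = 3 · 2 = 6. (In fact Q(∛1069, ω) is the splitting field of x^3 - 1069 over Q.)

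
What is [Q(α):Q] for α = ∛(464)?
[Q(α):Q] = 3

The minimal polynomial of α is x^3 - 464, irreducible over Q since 464 is not a perfect cube (so x^3 - 464 has no rational root). Hence [Q(α):Q] = deg(m_α) = 3.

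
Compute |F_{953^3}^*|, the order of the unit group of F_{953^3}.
|F_{953^3}^*| = 865523176

F_{953^3} has 953^3 = 865523177 elements; its multiplicative group consists of all nonzero elements, so |F_{953^3}^*| = 865523177 - 1 = 865523176. (It is cyclic since any finite subgroup of the multiplicative group of a field is cyclic.)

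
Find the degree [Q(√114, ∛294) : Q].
[Q(√114, ∛294) : Q] = 6

Let L = Q(√114, ∛294). Since Q(√114) ⊂ L and [Q(√114):Q] = 2, the tower law gives 2 | [L:Q]. Likewise Q(∛294) ⊂ L with [Q(∛294):Q] = 3 (because 294 is not a perfect cube), so 3 | [L:Q]. As gcd(2,3) = 1, [L:Q] is divisible by 6. Conversely L is generated over Q by √114 and ∛294, so [L:Q] ≤ 2·3 = 6. Therefore [Q(√114, ∛294) : Q] = 6.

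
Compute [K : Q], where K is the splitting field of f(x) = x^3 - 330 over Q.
[K : Q] = 6

The roots of x^3 - 330 are ∛330, ω∛330, ω^2∛330 where ω = e^(2πi/3) is a primitive cube root of unity, so K = Q(∛330, ω). Now [Q(∛330):Q] = 3 (since 330 is not a perfect cube, x^3 - 330 is irreducible) and [Q(ω):Q] = 2. Both 2 and 3 divide [K:Q], and [K:Q] ≤ 3·2 = 6, so [K:Q] = 6. (Equivalently: Q(∛330) ⊂ R but ω ∉ R, so [K : Q(∛330)] = 2.)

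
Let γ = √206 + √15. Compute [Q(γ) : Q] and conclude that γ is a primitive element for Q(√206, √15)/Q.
[Q(γ) : Q] = 4 (equivalently, Q(γ) = Q(√206, √15))

Obviously Q(γ) ⊆ Q(√206, √15), and [Q(√206, √15):Q] = 4 (since 206, 15 are distinct squarefree integers > 1 with 3090 not a perfect square). To show equality we compute the minimal polynomial of γ. From γ = √206 + √15: γ^2 = 206 + 2√(3090) + 15 = 221 + 2√(3090), so γ^2 - 221 = 2√(3090); squaring, (γ^2 - 221)^2 = 4·3090, i.e. γ^4 - 442γ^2 + 48841 - 12360 = 0, i.e. γ^4 - 442γ^2 + 36481 = 0. So γ is a root of x^4 - 442x^2 + 36481. This polynomial is irreducible over Q: it has no rational root (each ±√206 ± √15 is irrational), and any factorization into two quadratics over Q would force √(3090) ∈ Q (pairing opposite roots) or √206, √15 ∈ Q (other pairings), all impossible. Hence [Q(γ):Q] = 4 = [Q(√206, √15):Q], so Q(γ) = Q(√206, √15).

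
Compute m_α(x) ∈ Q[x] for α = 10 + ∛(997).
m_α(x) = x^3 - 30x^2 + 300x - 1997

Set β = α - 10 = ∛(997), so β^3 = 997. Then (α - 10)^3 - 997 = 0, i.e. α is a root of g(x) = (x - 10)^3 - 997 = x^3 - 30x^2 + 300x - 1997. Since g(x) = h(x - 10) where h(x) = x^3 - 997, and h is irreducible over Q (because 997 is not a perfect cube, so h has no rational root, and a monic cubic with no rational root is irreducible), g is also irreducible (irreducibility is preserved under the substitution x → x - 10). Hence m_α(x) = x^3 - 30x^2 + 300x - 1997.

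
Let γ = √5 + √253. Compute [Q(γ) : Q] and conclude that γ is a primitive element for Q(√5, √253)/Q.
[Q(γ) : Q] = 4 (equivalently, Q(γ) = Q(√5, √253))

Obviously Q(γ) ⊆ Q(√5, √253), and [Q(√5, √253):Q] = 4 (since 5, 253 are distinct squarefree integers > 1 with 1265 not a perfect square). To show equality we compute the minimal polynomial of γ. From γ = √5 + √253: γ^2 = 5 + 2√(1265) + 253 = 258 + 2√(1265), so γ^2 - 258 = 2√(1265); squaring, (γ^2 - 258)^2 = 4·1265, i.e. γ^4 - 516γ^2 + 66564 - 5060 = 0, i.e. γ^4 - 516γ^2 + 61504 = 0. So γ is a root of x^4 - 516x^2 + 61504. This polynomial is irreducible over Q: it has no rational root (each ±√5 ± √253 is irrational), and any factorization into two quadratics over Q would force √(1265) ∈ Q (pairing opposite roots) or √5, √253 ∈ Q (other pairings), all impossible. Hence [Q(γ):Q] = 4 = [Q(√5, √253):Q], so Q(γ) = Q(√5, √253).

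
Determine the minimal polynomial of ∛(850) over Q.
m_α(x) = x^3 - 850

α satisfies α^3 = 850, so x^3 - 850 annihilates α. By the rational root test, a rational root p/q (in lowest terms) of x^3 - 850 would satisfy p^3 = 850 q^3, forcing q = 1 and p^3 = 850; but 850 is not a perfect cube, contradiction. A monic cubic over Q with no rational root is irreducible (any nontrivial factorization would include a linear factor). Hence x^3 - 850 is the minimal polynomial of α, and in particular [Q(α):Q] = 3.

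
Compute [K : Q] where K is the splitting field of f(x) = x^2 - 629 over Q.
[K : Q] = 2

f(x) = x^2 - 629 factors as (x - √629)(x + √629). The splitting field is K = Q(√629). Since 629 is squarefree and > 1, it is not a perfect square, so x^2 - 629 is irreducible over Q and [Q(√629) : Q] = 2. Hence [K : Q] = 2.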